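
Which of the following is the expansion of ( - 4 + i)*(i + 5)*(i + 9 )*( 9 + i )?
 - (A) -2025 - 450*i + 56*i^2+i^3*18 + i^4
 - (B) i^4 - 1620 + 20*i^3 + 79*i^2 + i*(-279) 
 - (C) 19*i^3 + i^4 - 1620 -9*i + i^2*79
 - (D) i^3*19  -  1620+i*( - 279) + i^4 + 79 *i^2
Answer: D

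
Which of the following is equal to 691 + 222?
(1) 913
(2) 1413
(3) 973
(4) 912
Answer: 1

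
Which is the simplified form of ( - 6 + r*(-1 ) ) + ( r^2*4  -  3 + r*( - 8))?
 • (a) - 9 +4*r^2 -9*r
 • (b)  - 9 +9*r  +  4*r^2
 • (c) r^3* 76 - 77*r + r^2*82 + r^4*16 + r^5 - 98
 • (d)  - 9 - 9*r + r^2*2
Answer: a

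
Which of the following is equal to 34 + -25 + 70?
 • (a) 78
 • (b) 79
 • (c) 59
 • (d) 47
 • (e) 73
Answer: b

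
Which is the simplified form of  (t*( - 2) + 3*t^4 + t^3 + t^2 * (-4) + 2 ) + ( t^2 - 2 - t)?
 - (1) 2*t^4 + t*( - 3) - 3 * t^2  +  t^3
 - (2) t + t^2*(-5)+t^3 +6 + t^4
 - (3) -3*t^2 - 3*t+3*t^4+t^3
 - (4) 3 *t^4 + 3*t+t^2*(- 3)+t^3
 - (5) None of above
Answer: 3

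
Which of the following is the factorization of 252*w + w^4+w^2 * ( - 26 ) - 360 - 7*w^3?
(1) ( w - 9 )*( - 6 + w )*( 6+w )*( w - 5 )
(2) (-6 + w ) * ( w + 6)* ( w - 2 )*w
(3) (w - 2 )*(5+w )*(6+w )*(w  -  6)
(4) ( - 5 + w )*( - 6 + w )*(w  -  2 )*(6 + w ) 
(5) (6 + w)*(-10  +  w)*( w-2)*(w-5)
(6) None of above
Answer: 4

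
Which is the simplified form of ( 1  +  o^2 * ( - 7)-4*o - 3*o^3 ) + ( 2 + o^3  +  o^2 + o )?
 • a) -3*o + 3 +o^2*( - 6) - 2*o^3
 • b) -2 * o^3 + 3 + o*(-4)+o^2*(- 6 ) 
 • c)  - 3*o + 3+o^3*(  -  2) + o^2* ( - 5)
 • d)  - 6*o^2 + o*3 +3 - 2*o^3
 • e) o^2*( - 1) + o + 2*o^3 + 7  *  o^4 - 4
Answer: a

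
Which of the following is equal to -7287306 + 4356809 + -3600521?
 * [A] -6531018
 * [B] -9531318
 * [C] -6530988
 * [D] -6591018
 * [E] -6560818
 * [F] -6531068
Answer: A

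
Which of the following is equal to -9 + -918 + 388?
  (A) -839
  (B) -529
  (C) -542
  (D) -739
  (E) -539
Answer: E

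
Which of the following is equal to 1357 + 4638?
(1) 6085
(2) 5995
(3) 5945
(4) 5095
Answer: 2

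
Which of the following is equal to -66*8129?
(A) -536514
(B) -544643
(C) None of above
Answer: A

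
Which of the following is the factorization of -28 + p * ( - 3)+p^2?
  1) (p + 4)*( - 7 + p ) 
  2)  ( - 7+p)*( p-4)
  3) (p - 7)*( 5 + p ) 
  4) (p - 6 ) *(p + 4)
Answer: 1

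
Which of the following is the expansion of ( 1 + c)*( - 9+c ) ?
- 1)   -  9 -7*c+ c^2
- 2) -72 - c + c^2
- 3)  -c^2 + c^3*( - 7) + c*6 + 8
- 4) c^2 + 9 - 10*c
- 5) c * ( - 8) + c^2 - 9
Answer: 5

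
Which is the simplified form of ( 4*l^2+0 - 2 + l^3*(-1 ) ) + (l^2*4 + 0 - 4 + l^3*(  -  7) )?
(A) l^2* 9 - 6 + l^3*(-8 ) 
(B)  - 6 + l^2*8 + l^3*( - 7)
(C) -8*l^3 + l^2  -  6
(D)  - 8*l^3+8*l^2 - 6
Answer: D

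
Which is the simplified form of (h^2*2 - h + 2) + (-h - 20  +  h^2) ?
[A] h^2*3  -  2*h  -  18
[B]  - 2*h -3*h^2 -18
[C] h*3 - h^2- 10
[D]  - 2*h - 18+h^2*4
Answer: A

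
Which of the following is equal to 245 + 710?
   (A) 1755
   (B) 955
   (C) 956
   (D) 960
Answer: B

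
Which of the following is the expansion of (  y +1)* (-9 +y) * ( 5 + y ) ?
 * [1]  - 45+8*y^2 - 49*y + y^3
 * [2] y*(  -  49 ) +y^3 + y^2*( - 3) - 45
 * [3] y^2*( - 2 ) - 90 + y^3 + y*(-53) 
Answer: 2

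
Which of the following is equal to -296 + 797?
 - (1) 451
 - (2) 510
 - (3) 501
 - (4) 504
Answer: 3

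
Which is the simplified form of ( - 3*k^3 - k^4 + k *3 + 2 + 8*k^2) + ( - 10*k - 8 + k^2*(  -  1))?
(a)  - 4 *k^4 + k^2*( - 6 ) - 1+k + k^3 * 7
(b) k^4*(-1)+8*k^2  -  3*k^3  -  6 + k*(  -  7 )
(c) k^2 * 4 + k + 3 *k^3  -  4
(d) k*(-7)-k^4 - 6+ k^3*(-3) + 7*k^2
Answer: d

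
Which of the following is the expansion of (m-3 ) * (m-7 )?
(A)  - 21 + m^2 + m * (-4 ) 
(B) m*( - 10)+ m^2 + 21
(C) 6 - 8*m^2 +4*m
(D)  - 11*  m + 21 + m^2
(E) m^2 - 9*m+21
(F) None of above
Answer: B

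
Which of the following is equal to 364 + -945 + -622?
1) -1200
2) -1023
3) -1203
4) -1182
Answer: 3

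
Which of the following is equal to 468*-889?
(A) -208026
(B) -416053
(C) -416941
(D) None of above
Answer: D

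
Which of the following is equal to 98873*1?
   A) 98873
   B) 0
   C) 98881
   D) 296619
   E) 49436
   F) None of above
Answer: A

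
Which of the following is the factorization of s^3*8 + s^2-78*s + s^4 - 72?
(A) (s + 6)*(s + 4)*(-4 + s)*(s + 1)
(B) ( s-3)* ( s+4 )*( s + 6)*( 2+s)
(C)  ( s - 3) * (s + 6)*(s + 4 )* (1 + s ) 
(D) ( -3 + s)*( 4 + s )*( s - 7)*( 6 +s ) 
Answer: C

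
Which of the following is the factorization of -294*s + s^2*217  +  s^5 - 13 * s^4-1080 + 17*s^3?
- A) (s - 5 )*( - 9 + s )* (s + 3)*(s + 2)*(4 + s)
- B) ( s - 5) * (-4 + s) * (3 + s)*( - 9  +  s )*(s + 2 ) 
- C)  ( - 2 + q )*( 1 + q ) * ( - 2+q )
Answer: B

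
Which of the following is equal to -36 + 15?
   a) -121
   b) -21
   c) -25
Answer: b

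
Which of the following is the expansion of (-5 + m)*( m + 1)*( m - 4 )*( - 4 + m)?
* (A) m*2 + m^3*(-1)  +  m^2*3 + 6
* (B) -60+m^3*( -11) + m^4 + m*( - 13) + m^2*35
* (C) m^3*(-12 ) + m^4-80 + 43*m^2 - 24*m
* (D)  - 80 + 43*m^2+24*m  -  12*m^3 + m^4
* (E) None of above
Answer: C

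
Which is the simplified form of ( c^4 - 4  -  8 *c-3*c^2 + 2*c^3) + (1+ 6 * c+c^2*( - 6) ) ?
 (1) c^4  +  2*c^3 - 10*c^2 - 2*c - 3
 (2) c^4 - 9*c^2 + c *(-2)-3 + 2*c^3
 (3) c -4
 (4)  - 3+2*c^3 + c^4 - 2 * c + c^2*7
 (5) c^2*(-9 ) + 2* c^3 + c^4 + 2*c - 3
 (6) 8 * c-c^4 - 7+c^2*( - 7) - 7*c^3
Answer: 2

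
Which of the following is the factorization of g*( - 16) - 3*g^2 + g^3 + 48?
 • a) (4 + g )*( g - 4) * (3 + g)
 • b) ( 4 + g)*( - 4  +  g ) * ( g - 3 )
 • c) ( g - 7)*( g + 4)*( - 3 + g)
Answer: b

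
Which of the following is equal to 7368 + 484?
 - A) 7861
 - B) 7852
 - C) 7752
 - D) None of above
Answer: B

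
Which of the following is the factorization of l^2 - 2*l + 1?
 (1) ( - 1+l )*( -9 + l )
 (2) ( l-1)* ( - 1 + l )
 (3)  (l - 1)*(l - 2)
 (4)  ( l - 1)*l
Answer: 2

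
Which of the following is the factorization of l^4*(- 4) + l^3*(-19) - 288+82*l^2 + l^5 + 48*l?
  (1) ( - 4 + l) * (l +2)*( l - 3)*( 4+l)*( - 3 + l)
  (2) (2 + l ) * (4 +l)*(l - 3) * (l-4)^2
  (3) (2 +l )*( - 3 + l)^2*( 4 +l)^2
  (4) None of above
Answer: 1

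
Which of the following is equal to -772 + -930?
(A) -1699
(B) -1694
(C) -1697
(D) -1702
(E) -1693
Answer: D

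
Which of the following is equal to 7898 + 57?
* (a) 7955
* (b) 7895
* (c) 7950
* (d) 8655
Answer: a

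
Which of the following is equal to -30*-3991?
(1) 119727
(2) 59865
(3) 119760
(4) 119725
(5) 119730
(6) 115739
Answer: 5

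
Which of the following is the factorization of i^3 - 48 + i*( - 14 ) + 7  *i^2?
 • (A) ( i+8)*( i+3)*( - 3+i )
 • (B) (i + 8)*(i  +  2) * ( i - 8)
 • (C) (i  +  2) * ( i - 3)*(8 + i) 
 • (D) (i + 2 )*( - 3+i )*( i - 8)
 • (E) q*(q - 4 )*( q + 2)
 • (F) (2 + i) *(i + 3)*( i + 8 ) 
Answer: C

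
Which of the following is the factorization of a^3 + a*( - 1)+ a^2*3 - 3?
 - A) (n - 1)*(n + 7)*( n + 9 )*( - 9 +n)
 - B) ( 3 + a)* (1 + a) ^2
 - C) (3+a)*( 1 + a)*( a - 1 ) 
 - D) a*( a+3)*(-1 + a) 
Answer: C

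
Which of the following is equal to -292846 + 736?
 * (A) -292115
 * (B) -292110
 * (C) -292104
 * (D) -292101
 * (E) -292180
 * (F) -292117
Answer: B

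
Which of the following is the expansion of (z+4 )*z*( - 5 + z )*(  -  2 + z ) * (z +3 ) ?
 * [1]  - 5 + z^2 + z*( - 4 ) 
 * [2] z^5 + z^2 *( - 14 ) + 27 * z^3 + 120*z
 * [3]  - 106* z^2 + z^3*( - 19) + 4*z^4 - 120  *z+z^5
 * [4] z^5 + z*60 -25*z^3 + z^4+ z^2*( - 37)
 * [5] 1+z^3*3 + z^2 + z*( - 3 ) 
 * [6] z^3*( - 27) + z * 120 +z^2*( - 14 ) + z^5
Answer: 6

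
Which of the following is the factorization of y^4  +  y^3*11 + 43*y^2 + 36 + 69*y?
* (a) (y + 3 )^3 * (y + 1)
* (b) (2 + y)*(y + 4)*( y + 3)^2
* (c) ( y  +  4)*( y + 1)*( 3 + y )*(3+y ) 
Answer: c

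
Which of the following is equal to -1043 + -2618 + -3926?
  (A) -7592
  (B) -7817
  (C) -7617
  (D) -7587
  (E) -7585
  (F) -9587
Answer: D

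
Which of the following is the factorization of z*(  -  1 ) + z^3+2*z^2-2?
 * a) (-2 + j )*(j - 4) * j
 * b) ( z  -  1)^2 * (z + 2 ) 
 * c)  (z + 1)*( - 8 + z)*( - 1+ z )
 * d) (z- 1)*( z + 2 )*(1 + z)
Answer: d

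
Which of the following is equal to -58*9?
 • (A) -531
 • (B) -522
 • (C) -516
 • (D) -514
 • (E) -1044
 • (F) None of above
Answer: B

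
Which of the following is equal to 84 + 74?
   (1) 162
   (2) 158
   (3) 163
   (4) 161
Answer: 2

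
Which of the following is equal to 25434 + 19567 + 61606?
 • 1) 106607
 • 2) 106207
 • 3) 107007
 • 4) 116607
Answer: 1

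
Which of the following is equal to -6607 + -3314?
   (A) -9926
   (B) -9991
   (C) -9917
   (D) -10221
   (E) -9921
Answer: E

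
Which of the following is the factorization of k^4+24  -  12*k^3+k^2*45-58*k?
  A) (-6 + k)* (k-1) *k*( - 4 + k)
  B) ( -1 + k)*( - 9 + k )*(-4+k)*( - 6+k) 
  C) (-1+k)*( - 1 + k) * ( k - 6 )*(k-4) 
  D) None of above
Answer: C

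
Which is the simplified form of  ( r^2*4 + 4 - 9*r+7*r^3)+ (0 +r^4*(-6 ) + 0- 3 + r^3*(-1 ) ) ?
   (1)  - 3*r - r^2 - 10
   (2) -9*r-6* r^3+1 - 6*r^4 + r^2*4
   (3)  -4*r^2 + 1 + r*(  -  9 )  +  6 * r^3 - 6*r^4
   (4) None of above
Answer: 4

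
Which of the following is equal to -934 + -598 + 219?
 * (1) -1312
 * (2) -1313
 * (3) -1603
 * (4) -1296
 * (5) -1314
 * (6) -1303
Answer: 2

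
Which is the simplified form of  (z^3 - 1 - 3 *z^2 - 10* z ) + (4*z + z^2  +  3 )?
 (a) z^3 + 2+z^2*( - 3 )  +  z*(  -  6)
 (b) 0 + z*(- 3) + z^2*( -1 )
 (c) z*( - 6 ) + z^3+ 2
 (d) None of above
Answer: d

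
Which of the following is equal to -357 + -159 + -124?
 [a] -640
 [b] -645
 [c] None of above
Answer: a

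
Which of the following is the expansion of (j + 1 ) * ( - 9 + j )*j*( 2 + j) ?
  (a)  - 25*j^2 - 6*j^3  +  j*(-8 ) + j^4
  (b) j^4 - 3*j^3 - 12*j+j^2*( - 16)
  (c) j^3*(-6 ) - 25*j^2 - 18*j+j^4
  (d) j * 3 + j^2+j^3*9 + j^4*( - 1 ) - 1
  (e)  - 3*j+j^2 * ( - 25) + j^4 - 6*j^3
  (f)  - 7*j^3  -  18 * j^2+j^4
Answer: c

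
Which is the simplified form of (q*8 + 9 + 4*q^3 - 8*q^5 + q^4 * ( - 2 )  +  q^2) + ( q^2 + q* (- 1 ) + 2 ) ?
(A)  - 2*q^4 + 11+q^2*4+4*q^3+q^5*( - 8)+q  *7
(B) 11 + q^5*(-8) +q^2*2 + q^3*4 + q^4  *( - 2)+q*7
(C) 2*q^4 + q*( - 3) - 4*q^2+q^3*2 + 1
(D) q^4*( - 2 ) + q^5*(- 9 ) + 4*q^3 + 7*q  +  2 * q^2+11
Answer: B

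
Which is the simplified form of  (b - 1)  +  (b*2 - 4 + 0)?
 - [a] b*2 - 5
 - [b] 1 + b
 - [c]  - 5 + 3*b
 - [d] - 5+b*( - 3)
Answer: c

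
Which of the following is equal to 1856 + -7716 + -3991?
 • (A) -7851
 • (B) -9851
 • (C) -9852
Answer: B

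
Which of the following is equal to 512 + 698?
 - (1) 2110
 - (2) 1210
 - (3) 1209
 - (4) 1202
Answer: 2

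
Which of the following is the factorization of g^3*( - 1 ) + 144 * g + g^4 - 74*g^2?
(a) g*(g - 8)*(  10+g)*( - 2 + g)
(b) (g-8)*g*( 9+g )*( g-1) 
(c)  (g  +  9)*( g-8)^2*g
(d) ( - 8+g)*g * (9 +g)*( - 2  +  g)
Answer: d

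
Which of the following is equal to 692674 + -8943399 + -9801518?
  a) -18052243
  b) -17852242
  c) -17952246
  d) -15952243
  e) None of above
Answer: a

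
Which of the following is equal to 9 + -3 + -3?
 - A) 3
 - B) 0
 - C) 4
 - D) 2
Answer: A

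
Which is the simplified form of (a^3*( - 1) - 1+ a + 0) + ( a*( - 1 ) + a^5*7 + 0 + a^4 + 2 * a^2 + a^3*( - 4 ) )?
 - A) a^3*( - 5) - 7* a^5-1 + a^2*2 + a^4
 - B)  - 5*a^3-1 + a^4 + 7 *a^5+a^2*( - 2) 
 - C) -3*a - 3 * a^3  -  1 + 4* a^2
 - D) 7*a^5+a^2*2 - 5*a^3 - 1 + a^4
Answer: D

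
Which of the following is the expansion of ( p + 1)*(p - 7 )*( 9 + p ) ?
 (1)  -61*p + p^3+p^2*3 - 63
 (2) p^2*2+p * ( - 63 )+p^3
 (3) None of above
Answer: 1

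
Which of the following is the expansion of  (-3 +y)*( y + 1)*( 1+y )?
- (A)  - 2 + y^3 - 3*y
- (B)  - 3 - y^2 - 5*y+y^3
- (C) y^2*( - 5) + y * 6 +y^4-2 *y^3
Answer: B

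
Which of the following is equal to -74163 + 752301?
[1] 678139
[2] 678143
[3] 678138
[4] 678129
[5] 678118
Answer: 3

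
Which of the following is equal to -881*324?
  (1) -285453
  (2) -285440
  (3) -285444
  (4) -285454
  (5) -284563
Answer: 3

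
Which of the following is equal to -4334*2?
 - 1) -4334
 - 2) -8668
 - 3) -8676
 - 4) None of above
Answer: 2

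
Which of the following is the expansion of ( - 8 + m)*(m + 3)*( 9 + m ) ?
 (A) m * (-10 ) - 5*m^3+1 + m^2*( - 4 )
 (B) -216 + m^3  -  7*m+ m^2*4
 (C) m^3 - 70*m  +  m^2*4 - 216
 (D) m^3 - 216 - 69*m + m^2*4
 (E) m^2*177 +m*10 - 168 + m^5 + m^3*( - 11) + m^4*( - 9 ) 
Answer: D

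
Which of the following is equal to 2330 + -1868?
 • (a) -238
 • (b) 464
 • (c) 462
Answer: c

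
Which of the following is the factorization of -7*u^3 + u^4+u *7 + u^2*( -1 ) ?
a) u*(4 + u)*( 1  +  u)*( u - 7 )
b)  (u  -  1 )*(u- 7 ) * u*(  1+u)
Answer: b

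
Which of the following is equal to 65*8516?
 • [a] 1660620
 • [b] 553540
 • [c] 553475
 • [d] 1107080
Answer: b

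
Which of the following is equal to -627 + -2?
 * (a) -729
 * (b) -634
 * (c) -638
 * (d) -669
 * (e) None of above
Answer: e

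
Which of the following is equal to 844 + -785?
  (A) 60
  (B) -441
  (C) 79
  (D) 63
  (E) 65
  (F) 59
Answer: F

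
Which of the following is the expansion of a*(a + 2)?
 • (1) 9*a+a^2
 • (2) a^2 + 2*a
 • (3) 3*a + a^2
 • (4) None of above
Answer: 2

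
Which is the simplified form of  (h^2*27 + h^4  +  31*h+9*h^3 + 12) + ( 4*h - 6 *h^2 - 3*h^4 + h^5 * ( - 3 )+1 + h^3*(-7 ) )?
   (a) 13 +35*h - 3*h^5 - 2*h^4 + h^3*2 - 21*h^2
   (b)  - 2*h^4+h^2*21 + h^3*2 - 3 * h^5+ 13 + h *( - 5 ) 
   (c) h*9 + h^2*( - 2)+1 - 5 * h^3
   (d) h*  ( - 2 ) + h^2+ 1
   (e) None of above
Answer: e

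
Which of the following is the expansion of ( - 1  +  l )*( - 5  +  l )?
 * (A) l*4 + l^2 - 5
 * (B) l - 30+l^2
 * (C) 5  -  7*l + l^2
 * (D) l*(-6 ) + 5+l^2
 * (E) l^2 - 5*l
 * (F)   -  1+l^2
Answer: D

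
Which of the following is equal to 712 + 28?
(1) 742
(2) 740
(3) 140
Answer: 2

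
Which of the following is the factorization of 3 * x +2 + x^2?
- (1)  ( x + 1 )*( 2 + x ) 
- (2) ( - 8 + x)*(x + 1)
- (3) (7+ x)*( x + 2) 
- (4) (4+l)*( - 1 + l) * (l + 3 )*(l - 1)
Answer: 1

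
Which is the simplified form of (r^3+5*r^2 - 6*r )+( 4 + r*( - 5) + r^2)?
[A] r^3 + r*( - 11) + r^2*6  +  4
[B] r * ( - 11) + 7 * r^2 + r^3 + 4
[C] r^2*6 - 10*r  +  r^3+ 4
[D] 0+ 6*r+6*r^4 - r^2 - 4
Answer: A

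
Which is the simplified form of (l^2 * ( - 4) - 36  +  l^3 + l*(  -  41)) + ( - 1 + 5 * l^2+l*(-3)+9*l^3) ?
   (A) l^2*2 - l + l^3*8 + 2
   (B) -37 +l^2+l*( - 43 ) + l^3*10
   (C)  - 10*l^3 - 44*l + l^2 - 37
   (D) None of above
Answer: D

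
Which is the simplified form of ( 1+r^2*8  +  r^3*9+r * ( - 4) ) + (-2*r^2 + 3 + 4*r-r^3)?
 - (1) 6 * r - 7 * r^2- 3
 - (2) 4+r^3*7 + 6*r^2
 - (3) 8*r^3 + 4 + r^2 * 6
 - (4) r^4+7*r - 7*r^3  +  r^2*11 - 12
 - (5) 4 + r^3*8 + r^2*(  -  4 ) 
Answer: 3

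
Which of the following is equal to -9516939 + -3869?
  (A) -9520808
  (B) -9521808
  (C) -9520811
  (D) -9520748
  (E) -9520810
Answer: A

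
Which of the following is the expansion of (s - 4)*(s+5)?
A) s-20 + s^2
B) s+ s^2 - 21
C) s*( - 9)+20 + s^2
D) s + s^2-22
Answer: A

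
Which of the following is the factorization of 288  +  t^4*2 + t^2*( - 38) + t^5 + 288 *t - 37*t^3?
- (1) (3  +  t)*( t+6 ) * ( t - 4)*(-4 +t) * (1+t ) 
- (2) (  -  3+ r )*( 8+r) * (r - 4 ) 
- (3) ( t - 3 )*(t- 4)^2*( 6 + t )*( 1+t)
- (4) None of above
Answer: 1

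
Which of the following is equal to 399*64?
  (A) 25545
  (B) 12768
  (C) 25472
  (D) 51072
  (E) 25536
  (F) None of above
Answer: E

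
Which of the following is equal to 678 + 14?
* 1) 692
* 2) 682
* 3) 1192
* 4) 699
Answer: 1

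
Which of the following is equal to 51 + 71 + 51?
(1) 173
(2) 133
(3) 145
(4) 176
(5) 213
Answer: 1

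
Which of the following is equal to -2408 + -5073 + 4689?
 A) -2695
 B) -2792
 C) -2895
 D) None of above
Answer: B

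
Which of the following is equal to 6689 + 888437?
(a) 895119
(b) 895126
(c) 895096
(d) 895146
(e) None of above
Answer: b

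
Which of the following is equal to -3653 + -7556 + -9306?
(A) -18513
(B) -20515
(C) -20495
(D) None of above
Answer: B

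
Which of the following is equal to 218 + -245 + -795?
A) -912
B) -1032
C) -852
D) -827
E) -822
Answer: E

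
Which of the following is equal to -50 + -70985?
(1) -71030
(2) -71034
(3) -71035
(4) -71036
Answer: 3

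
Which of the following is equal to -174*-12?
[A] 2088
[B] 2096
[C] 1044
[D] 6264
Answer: A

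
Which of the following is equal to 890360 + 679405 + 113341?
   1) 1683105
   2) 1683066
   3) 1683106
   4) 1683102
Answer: 3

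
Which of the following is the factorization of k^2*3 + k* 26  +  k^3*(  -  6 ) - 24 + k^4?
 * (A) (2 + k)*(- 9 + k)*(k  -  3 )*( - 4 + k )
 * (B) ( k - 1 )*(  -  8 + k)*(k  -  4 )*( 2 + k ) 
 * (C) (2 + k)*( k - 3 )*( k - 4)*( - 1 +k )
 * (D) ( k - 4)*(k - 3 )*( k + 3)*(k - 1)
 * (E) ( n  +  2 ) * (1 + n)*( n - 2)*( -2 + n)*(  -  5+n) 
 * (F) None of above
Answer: C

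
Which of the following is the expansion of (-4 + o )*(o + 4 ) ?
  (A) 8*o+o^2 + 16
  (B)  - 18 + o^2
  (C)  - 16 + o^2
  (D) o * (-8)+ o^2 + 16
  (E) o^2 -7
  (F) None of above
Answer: C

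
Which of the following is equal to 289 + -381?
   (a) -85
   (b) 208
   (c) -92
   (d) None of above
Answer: c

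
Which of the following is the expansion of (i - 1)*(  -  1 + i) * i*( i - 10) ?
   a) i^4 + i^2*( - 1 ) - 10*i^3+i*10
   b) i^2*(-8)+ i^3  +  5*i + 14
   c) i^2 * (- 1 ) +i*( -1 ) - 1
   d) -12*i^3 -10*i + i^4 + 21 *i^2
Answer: d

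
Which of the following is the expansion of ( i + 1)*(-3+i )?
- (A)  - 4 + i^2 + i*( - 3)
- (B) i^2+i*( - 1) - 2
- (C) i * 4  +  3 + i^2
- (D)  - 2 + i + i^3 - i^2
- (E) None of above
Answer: E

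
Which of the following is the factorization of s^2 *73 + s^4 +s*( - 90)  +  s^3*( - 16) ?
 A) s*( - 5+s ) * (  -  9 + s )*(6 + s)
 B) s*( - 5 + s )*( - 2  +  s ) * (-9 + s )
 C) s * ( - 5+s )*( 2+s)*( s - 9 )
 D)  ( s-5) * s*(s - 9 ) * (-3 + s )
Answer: B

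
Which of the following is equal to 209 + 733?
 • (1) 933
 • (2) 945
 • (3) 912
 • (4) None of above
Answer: 4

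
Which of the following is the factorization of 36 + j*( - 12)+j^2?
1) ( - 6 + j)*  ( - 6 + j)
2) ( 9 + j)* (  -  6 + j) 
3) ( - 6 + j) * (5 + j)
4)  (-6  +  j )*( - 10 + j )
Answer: 1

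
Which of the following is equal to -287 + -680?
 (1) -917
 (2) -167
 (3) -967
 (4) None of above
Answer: 3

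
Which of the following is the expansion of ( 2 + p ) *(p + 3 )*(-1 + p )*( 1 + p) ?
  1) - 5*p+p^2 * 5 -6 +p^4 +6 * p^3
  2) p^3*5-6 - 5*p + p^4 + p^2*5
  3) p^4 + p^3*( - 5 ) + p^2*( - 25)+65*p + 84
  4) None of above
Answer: 2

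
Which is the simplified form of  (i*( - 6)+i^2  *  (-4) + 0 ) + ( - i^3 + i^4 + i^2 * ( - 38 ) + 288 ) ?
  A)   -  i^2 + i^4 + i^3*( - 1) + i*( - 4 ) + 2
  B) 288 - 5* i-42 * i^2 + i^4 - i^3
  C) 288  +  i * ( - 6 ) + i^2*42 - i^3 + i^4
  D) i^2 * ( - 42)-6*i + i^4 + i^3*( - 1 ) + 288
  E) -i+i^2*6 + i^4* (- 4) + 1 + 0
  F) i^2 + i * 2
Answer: D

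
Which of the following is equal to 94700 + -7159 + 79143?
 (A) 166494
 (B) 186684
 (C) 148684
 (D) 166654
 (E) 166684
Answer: E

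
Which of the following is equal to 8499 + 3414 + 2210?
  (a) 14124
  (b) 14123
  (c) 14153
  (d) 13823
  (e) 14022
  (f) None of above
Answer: b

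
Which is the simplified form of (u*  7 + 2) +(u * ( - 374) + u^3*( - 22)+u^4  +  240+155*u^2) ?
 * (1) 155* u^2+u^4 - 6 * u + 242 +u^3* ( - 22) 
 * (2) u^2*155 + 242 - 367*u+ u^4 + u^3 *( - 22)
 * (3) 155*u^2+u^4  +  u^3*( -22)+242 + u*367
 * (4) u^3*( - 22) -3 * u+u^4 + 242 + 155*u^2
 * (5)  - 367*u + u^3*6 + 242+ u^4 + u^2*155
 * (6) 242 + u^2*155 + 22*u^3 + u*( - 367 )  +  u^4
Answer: 2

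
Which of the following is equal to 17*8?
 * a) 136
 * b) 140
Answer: a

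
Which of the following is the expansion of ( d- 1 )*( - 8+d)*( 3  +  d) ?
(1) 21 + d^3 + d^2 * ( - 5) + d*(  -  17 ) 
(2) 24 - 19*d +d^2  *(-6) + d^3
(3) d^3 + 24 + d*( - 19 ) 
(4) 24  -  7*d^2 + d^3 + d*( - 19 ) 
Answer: 2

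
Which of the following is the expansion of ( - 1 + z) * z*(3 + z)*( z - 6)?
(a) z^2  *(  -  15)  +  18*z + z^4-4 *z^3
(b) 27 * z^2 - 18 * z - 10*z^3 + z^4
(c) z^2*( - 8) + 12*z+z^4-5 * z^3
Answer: a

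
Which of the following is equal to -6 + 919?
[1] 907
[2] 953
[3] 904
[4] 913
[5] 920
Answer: 4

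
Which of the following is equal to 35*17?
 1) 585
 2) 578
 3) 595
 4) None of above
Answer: 3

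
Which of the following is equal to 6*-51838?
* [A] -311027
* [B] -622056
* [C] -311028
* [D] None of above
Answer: C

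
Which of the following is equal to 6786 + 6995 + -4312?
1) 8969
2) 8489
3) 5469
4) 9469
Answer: 4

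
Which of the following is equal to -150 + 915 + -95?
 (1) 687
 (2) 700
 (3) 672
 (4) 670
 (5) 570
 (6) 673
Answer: 4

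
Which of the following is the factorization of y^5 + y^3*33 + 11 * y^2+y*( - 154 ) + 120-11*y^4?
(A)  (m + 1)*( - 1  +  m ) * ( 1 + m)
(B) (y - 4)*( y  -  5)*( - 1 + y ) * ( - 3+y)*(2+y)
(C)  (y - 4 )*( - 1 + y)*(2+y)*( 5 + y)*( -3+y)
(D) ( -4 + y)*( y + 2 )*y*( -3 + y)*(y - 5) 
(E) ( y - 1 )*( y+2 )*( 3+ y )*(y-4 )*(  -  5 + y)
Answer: B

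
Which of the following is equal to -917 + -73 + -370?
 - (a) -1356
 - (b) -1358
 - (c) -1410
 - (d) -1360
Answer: d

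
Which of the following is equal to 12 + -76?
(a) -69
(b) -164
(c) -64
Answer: c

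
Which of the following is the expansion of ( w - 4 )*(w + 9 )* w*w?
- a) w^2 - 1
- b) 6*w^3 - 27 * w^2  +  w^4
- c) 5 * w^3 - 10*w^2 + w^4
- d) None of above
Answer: d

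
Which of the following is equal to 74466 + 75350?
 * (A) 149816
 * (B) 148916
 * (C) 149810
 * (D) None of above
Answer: A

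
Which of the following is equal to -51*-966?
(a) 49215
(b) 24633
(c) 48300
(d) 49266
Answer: d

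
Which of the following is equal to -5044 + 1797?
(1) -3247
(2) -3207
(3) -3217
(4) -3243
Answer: 1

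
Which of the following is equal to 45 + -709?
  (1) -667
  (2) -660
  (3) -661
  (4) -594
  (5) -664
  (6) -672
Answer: 5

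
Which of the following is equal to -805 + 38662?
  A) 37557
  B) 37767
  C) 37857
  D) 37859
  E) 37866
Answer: C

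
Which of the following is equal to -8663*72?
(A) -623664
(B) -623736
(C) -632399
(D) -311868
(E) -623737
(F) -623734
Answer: B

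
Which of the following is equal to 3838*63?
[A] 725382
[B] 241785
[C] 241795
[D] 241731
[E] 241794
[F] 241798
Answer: E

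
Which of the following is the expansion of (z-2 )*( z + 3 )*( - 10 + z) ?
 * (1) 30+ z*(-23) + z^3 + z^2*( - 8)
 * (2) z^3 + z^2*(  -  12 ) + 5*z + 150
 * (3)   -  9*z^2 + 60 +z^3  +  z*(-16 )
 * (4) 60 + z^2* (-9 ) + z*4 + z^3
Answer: 3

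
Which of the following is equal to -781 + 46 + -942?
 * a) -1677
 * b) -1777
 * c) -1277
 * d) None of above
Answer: a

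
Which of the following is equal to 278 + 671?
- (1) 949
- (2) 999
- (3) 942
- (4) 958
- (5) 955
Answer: 1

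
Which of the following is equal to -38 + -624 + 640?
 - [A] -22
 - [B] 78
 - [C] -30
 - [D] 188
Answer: A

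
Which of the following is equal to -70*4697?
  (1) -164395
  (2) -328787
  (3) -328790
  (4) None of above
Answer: 3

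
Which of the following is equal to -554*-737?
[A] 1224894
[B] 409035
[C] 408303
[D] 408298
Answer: D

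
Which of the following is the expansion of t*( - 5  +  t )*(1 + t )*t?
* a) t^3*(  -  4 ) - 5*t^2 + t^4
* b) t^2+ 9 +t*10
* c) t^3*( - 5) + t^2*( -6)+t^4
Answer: a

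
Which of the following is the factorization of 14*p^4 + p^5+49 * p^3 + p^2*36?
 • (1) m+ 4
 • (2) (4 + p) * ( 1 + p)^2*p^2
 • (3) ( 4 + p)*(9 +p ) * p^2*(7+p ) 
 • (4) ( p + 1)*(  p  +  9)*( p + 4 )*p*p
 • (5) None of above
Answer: 4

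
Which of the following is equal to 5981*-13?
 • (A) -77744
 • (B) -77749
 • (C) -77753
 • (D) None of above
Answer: C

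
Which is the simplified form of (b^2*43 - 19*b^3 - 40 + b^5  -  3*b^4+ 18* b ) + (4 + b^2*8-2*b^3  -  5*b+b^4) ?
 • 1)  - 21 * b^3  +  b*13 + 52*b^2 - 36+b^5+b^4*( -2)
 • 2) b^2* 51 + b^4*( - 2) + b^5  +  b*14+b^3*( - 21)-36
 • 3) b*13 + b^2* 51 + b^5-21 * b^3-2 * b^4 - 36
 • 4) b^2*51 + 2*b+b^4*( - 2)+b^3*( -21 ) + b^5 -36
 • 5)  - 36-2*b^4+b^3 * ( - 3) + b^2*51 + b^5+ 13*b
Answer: 3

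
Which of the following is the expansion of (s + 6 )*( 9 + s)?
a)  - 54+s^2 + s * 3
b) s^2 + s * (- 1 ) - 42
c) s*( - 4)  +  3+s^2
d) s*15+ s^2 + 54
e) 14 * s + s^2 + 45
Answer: d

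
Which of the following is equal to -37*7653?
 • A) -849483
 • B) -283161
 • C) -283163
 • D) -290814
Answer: B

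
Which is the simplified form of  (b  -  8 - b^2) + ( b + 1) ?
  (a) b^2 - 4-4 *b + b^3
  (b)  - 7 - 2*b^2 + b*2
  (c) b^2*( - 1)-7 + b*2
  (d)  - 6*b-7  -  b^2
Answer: c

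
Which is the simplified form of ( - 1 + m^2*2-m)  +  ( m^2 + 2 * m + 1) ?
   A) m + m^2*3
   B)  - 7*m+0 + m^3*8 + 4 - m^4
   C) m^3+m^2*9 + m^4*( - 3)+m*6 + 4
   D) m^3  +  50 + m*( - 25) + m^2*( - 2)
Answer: A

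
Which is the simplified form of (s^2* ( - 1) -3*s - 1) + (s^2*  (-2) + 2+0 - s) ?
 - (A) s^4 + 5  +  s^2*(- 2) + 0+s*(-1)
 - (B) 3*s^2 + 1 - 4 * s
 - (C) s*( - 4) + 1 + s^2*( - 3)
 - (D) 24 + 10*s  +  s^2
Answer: C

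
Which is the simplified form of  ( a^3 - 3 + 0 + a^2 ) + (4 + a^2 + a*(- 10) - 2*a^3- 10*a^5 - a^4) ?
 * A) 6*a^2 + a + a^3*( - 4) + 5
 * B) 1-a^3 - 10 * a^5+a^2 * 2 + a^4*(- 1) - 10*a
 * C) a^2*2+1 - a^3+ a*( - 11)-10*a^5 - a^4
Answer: B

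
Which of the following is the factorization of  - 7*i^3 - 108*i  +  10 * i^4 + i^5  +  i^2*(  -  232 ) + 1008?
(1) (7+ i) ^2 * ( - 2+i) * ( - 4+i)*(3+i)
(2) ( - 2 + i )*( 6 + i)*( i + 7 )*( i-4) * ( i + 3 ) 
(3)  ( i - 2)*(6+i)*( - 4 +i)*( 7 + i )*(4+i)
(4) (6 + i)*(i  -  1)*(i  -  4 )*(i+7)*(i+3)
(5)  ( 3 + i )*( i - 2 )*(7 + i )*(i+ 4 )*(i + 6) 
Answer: 2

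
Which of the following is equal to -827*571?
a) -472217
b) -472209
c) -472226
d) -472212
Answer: a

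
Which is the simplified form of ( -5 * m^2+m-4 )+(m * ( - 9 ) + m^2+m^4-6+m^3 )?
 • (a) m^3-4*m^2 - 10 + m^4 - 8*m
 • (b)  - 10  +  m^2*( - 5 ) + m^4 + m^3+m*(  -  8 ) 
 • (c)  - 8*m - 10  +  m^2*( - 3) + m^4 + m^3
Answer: a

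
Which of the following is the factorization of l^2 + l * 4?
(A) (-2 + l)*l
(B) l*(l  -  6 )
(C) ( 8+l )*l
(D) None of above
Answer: D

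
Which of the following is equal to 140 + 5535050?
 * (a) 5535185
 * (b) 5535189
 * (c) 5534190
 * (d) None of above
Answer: d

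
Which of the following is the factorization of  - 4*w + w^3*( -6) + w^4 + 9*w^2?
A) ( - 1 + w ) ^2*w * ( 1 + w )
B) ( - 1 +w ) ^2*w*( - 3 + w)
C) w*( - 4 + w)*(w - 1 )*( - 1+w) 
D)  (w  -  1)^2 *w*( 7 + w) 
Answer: C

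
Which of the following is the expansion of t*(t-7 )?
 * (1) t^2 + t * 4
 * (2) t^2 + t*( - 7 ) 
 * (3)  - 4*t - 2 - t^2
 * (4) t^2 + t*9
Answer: 2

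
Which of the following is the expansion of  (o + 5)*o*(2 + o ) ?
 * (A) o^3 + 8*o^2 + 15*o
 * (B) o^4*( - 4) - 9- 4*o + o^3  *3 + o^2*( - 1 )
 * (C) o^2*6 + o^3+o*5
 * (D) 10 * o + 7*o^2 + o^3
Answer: D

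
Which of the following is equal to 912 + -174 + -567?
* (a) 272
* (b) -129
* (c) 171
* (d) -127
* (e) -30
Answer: c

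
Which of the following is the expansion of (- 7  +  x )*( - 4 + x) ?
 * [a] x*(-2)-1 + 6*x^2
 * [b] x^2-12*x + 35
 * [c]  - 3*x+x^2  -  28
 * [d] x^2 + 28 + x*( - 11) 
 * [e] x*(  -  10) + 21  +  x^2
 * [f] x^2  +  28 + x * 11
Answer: d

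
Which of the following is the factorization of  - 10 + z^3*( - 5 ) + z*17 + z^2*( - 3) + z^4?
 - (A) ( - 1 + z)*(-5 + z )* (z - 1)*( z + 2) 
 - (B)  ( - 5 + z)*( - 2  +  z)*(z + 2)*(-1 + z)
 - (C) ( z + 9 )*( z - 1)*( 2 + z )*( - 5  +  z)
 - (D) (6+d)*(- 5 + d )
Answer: A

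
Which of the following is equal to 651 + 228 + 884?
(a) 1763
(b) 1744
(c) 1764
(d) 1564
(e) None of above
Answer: a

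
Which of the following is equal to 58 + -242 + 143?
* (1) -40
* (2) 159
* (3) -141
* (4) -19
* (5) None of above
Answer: 5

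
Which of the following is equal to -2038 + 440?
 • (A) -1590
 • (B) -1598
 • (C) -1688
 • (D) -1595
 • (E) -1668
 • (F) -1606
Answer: B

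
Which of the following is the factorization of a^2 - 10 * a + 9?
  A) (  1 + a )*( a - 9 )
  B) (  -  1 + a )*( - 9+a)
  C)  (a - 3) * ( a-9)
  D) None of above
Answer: B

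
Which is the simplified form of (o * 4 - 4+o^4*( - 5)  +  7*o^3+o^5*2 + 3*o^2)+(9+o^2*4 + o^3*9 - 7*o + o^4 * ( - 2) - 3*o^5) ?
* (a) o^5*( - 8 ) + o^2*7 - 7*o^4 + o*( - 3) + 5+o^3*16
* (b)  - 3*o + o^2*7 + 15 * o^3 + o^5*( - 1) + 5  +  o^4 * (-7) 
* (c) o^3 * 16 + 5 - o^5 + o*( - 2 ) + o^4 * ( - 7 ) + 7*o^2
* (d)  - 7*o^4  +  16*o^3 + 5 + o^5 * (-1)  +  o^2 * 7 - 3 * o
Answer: d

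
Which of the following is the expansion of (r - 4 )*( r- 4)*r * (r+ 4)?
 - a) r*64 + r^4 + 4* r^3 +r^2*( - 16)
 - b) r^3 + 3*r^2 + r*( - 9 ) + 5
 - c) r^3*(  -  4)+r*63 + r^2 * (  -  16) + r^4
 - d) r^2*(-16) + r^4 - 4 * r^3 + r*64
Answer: d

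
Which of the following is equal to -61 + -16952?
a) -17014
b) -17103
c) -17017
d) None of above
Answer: d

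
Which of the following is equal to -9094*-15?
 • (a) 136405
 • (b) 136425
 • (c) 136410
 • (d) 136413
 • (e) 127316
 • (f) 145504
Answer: c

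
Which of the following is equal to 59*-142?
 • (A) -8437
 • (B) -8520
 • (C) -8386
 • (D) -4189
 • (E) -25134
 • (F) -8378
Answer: F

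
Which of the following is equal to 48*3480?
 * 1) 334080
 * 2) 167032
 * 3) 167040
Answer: 3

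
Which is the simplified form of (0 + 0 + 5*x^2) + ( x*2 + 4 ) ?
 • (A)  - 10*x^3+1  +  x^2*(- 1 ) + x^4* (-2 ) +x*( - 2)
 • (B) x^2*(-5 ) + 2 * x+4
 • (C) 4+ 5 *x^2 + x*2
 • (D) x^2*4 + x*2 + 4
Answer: C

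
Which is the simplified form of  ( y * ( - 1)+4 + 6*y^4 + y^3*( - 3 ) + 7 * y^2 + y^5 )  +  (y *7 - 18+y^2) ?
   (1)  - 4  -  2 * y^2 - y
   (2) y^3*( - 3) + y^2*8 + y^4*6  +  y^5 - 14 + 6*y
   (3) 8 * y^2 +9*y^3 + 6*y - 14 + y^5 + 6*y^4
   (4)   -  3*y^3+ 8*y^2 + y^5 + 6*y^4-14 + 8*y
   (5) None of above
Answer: 2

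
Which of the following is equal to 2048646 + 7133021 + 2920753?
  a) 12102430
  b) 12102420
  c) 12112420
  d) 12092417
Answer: b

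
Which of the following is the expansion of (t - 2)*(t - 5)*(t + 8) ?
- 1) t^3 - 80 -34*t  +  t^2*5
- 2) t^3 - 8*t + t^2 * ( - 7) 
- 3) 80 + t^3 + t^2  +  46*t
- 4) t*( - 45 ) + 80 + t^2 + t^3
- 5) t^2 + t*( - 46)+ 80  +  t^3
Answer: 5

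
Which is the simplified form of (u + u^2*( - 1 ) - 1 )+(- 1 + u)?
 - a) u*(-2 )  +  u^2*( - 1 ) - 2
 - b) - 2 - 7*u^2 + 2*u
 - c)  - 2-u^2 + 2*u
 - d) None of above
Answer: c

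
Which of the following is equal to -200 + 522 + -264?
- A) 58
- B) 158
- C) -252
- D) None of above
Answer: A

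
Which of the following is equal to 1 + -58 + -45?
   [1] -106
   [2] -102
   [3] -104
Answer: 2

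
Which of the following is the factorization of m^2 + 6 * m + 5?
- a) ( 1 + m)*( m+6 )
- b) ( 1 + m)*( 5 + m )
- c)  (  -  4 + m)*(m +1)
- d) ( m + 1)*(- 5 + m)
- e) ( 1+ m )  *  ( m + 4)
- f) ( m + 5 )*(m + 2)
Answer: b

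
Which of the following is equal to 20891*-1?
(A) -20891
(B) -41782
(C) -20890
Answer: A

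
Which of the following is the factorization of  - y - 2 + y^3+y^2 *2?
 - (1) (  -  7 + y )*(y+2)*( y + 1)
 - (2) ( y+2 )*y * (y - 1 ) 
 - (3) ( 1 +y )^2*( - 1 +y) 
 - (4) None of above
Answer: 4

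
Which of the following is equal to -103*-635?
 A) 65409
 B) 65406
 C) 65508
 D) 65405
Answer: D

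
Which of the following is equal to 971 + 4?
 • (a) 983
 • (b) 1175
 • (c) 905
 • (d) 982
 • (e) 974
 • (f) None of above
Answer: f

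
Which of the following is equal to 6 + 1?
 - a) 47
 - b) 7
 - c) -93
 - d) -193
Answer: b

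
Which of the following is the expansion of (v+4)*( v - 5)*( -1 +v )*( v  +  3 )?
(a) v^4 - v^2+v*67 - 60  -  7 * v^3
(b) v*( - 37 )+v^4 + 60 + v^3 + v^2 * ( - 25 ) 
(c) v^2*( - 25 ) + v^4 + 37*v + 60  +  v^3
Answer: b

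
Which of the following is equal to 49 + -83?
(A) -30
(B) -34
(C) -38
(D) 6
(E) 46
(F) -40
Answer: B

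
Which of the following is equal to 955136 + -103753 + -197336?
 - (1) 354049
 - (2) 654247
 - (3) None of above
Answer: 3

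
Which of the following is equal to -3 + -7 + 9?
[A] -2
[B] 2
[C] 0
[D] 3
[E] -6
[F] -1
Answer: F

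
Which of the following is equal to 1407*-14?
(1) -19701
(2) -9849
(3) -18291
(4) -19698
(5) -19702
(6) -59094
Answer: 4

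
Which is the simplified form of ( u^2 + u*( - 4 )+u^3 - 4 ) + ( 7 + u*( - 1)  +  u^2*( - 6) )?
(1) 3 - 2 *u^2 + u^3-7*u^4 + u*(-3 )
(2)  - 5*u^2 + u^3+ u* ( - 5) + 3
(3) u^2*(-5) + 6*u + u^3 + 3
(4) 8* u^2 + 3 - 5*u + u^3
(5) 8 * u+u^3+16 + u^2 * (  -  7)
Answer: 2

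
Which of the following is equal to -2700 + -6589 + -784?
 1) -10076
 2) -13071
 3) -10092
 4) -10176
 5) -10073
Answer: 5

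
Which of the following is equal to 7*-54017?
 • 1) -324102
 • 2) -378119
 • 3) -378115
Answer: 2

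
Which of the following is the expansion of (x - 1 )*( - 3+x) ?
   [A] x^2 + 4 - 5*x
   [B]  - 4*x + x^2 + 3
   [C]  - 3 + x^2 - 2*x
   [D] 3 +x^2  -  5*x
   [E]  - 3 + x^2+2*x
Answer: B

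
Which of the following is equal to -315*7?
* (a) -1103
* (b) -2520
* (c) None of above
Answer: c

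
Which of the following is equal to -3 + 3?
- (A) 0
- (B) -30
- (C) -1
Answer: A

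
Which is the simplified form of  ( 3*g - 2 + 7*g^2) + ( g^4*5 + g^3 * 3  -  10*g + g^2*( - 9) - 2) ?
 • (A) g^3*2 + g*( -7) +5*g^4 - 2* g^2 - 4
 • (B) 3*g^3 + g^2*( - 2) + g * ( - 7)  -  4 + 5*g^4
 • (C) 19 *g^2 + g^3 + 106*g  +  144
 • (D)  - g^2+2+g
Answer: B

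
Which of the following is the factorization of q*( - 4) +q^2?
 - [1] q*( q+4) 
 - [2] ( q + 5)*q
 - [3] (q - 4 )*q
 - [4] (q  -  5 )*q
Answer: 3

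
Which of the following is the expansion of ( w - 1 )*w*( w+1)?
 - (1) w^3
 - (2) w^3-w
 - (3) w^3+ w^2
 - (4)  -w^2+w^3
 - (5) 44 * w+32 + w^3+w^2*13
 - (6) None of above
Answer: 2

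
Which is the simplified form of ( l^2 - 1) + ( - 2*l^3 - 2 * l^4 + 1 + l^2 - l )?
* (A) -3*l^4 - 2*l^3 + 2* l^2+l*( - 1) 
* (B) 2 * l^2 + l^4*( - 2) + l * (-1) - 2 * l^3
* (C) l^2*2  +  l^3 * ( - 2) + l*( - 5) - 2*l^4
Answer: B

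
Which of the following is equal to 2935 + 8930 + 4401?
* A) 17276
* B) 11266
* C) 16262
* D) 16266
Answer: D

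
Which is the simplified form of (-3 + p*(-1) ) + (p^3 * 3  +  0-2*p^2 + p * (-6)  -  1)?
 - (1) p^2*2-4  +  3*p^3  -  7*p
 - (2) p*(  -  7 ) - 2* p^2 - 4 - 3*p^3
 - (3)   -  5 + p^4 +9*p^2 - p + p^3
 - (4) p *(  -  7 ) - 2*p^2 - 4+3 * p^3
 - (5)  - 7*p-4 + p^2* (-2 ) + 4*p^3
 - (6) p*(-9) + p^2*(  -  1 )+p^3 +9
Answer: 4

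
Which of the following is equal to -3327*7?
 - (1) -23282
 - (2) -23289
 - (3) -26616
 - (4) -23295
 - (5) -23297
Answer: 2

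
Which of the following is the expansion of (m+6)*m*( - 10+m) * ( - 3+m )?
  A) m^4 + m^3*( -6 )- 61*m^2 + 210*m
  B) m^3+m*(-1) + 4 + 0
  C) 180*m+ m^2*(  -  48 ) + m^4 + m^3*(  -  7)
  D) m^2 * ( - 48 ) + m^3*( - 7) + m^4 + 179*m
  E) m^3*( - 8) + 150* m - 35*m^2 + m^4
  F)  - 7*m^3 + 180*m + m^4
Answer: C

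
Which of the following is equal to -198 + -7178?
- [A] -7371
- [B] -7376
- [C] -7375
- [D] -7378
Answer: B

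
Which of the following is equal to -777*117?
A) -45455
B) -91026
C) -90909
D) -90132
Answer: C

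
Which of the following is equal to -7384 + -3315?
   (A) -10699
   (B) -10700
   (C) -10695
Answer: A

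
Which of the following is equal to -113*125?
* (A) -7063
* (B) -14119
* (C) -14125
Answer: C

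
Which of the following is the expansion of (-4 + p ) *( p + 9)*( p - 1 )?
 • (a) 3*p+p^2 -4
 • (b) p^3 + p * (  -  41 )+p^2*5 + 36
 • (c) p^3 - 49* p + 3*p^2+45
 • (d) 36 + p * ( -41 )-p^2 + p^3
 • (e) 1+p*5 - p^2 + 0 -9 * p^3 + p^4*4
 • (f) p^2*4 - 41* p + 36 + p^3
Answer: f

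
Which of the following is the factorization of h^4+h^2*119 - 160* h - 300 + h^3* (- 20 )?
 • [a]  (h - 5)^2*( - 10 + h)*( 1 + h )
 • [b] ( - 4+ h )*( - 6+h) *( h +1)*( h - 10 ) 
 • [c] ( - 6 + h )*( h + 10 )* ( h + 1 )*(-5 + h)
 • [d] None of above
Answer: d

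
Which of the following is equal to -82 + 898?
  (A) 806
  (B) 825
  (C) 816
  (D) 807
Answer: C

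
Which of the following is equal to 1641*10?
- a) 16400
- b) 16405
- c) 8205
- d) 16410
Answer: d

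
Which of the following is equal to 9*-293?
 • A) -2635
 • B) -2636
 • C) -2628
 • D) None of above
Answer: D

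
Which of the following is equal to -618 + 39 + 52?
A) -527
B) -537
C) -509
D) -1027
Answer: A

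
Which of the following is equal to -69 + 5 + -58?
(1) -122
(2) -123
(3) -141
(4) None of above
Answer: 1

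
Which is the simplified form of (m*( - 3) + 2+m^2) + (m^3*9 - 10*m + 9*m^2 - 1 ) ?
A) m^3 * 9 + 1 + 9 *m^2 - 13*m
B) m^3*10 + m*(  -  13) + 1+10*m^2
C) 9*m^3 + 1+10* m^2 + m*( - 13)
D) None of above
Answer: C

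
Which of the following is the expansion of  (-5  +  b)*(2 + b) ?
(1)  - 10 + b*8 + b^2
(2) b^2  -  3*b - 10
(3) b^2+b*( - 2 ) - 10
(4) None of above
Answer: 2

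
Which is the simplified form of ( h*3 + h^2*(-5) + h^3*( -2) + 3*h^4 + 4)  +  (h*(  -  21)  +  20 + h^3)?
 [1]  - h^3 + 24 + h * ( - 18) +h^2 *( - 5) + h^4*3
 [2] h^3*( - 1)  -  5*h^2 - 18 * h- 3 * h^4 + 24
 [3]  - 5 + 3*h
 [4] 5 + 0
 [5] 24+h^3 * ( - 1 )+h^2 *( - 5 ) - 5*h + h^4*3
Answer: 1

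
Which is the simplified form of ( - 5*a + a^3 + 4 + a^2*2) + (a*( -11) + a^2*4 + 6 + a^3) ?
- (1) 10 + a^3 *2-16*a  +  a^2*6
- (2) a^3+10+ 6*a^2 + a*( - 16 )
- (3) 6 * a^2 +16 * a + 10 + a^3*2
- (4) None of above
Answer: 1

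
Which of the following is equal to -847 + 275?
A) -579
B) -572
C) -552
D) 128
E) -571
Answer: B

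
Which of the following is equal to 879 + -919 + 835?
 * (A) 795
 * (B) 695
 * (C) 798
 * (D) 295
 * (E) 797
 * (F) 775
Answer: A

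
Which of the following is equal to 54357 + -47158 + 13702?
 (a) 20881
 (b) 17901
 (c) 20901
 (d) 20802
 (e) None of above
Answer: c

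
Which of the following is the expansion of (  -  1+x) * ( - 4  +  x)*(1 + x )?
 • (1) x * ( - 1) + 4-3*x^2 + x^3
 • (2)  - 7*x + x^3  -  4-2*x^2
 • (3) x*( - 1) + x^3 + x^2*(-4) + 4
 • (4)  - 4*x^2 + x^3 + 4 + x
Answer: 3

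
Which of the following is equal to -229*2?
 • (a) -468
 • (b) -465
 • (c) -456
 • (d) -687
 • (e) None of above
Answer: e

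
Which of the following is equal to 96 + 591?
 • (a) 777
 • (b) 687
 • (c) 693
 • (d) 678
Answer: b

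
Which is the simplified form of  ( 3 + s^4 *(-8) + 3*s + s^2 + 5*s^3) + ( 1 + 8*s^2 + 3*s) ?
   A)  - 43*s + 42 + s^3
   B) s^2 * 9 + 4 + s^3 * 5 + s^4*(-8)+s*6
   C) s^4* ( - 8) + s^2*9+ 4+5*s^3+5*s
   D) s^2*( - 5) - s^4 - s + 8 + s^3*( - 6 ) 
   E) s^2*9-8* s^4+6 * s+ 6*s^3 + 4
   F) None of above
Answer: B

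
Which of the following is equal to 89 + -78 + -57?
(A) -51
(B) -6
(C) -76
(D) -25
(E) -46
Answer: E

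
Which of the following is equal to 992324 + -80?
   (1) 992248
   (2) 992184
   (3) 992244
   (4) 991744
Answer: 3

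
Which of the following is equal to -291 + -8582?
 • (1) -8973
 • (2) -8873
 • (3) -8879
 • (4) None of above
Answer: 2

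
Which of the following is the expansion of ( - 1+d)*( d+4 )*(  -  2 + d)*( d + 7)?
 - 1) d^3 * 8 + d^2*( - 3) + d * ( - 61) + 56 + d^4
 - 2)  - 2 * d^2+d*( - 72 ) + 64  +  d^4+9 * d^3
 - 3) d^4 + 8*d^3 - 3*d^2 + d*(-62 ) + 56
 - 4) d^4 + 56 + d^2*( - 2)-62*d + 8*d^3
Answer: 3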